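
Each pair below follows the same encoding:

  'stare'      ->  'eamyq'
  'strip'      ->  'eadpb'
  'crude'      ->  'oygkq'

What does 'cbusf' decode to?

It's a Vigenère-style cipher with numeric key [12,7]: position i shifts by key[i mod 2].
Reversing it on cbusf: c−12=q, b−7=u, u−12=i, s−7=l, f−12=t.

quilt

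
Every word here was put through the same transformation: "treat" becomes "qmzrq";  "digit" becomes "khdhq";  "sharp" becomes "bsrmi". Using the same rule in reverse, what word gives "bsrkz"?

shade

t(19)→q(16) and r(17)→m(12) fit y≡15x+17 (mod 26); the inverse of 15 mod 26 is 7. Each letter's alphabet position (a=0..z=25) is mapped through 15·x+17 mod 26 — an affine cipher.
Reversing it on bsrkz: b(1)→7·(1−17)≡18=s; s(18)→7·(18−17)≡7=h; r(17)→7·(17−17)≡0=a; k(10)→7·(10−17)≡3=d; z(25)→7·(25−17)≡4=e (all mod 26).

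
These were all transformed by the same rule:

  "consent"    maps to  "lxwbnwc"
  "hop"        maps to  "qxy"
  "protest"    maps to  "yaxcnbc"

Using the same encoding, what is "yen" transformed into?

hnw

Compare letters: c→l is +9, o→x is +9, n→w is +9 — a constant shift. Every letter moves 9 places later in the alphabet, wrapping around z→a.
On yen: y+9=h, e+9=n, n+9=w.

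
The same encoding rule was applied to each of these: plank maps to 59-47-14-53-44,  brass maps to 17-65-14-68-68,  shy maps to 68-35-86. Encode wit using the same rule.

With a=1..z=26, the number is 3·pos + 11.
Applying it to wit: w=23→80, i=9→38, t=20→71.

80-38-71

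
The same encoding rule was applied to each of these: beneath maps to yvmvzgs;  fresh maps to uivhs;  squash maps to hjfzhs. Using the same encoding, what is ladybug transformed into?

ozwbyft

Each letter is replaced by its mirror in the alphabet: a↔z, b↔y, c↔x, and so on (the Atbash cipher).
On ladybug: l↔o, a↔z, d↔w, y↔b, b↔y, u↔f, g↔t.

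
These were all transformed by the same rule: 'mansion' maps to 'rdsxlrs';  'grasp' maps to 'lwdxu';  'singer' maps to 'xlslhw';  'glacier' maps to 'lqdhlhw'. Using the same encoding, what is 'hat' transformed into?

The shift depends on letter class: consonant m→r is +5, but vowel a→d is +3. Vowels shift forward by 3 and consonants shift forward by 5.
Applying it to hat: h(cons)+5=m, a(vowel)+3=d, t(cons)+5=y.

mdy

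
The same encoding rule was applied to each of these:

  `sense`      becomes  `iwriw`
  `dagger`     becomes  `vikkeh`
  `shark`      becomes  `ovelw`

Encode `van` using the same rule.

The word is reversed, then every letter is shifted forward by 4.
For van: reverse → nav; then shift: n+4=r, a+4=e, v+4=z.

rez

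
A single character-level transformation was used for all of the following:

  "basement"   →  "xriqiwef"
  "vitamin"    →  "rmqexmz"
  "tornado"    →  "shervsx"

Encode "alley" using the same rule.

cippe

The output letters match the input read backwards, each shifted +4: basement reversed is tnemesab. Read the word backwards and shift each letter +4.
Applying it to alley: reverse → yella; then shift: y+4=c, e+4=i, l+4=p, l+4=p, a+4=e.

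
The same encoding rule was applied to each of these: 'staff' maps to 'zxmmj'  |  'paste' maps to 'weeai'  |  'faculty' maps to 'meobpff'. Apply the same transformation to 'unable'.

Shifts by position in staff: pos 0: s→z (+7), pos 1: t→x (+4), pos 2: a→m (+12), pos 3: f→m (+7), pos 4: f→j (+4) — repeating every 3. The shifts repeat in a cycle of length 3: positions 0,1,… shift by +7, +4, +12, then the pattern repeats.
On unable: u+7=b, n+4=r, a+12=m, b+7=i, l+4=p, e+12=q.

brmipq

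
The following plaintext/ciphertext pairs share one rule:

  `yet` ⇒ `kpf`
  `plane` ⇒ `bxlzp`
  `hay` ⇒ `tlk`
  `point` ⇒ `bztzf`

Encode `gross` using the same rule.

sdzee

Vowels shift forward by 11 and consonants shift forward by 12.
Applying it to gross: g(cons)+12=s, r(cons)+12=d, o(vowel)+11=z, s(cons)+12=e, s(cons)+12=e.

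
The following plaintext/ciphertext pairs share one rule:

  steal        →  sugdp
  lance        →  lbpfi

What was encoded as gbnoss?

gallon

The shift increases by 1 at each position, starting from +0: 0, 1, 2, ….
Reversing it on gbnoss: g−0=g, b−1=a, n−2=l, o−3=l, s−4=o, s−5=n.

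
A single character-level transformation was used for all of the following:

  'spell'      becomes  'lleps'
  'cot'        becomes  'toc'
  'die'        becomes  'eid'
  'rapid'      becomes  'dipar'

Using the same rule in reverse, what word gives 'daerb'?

bread

The output letters match the input read backwards: spell reversed is lleps. The word is simply reversed.
Reversing it on daerb: then reverse → bread.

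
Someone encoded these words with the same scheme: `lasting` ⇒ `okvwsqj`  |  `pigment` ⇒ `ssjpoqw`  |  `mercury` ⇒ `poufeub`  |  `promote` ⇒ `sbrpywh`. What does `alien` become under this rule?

Shifts by position in lasting: pos 0: l→o (+3), pos 1: a→k (+10), pos 2: s→v (+3), pos 3: t→w (+3), pos 4: i→s (+10), pos 5: n→q (+3) — repeating every 3. The shifts repeat in a cycle of length 3: positions 0,1,… shift by +3, +10, +3, then the pattern repeats.
Applying it to alien: a+3=d, l+10=v, i+3=l, e+3=h, n+10=x.

dvlhx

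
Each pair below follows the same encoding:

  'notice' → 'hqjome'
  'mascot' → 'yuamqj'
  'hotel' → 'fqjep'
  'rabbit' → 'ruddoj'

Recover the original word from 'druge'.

n(13)→h(7) and o(14)→q(16) fit y≡9x+20 (mod 26); the inverse of 9 mod 26 is 3. This is an affine cipher: with a=0,…,z=25, each position x becomes (9x+20) mod 26.
Reversing it on druge: d(3)→3·(3−20)≡1=b; r(17)→3·(17−20)≡17=r; u(20)→3·(20−20)≡0=a; g(6)→3·(6−20)≡10=k; e(4)→3·(4−20)≡4=e (all mod 26).

brake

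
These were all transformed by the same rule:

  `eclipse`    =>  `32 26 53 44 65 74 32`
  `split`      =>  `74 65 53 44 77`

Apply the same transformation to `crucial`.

26 71 80 26 44 20 53

e(#5)→32 and c(#3)→26: differences scale by 3, so n = 3·pos + 17. Each letter becomes 3×(its alphabet position, a=1..z=26) + 17.
On crucial: c=3→26, r=18→71, u=21→80, c=3→26, i=9→44, a=1→20, l=12→53.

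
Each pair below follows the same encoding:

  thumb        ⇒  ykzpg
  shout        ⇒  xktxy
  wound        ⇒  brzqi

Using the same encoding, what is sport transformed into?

xstuy

Shifts by position in thumb: pos 0: t→y (+5), pos 1: h→k (+3), pos 2: u→z (+5), pos 3: m→p (+3) — repeating every 2. The shifts repeat in a cycle of length 2: positions 0,1,… shift by +5, +3, then the pattern repeats.
On sport: s+5=x, p+3=s, o+5=t, r+3=u, t+5=y.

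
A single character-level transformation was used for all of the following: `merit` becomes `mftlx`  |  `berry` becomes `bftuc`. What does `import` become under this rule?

inrrvy

In merit: m→m is +0, e→f is +1, r→t is +2, i→l is +3 — the shift increases by 1 each position. Each letter shifts forward by its position index (0, 1, 2, …) — the shift grows by one for each successive letter.
For import: i+0=i, m+1=n, p+2=r, o+3=r, r+4=v, t+5=y.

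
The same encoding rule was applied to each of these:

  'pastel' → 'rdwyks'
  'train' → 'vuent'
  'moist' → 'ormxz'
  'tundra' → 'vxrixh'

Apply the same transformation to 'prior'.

rumtx

In pastel: p→r is +2, a→d is +3, s→w is +4, t→y is +5 — the shift increases by 1 each position. The shift increases by 1 at each position, starting from +2: 2, 3, 4, ….
On prior: p+2=r, r+3=u, i+4=m, o+5=t, r+6=x.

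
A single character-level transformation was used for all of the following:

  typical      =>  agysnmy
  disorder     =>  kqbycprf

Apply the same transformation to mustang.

In typical: t→a is +7, y→g is +8, p→y is +9, i→s is +10 — the shift increases by 1 each position. Each letter shifts forward by (position + 7), i.e. 7, 8, 9, … — the shift grows by one for each successive letter.
On mustang: m+7=t, u+8=c, s+9=b, t+10=d, a+11=l, n+12=z, g+13=t.

tcbdlzt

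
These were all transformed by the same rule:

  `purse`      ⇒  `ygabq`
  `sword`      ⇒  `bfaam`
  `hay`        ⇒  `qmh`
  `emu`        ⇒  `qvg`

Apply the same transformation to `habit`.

qmkuc

The shift depends on letter class: consonant p→y is +9, but vowel u→g is +12. Two shifts are in play — +12 for a/e/i/o/u, +9 for every other letter.
For habit: h(cons)+9=q, a(vowel)+12=m, b(cons)+9=k, i(vowel)+12=u, t(cons)+9=c.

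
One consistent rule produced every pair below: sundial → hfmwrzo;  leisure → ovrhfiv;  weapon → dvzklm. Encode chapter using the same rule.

Each pair mirrors across the alphabet (s↔h, u↔f, n↔m): positions sum to 25. This is the alphabet-reversal cipher (Atbash): a becomes z, b becomes y, etc.
Applying it to chapter: c↔x, h↔s, a↔z, p↔k, t↔g, e↔v, r↔i.

xszkgvi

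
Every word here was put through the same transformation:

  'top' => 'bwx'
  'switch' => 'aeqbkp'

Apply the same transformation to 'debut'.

lmjcb

Compare letters: t→b is +8, o→w is +8, p→x is +8 — a constant shift. This is a Caesar cipher with shift 8.
For debut: d+8=l, e+8=m, b+8=j, u+8=c, t+8=b.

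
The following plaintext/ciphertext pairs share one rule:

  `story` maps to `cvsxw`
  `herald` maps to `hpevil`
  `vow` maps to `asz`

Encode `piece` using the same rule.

igimt

Read the word backwards and shift each letter +4.
For piece: reverse → eceip; then shift: e+4=i, c+4=g, e+4=i, i+4=m, p+4=t.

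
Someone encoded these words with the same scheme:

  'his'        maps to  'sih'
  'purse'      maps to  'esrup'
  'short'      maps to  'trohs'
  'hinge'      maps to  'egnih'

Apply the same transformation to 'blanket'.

teknalb

It's just the letters in reverse order.
On blanket: reverse → teknalb.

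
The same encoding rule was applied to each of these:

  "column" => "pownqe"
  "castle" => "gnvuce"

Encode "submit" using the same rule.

vkodwu

Read the word backwards and shift each letter +2.
For submit: reverse → timbus; then shift: t+2=v, i+2=k, m+2=o, b+2=d, u+2=w, s+2=u.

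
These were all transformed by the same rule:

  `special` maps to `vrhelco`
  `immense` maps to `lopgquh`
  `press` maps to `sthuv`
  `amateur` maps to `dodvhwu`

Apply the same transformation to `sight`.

The shifts repeat in a cycle of length 2: positions 0,1,… shift by +3, +2, then the pattern repeats.
On sight: s+3=v, i+2=k, g+3=j, h+2=j, t+3=w.

vkjjw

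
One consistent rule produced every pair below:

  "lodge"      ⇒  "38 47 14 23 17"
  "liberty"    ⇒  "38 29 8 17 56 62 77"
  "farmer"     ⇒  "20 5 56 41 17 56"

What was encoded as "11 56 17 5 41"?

l(#12)→38 and o(#15)→47: differences scale by 3, so n = 3·pos + 2. Each letter becomes 3×(its alphabet position, a=1..z=26) + 2.
Reversing it on 11 56 17 5 41: 11→(11−2)÷3=3=c, 56→(56−2)÷3=18=r, 17→(17−2)÷3=5=e, 5→(5−2)÷3=1=a, 41→(41−2)÷3=13=m.

cream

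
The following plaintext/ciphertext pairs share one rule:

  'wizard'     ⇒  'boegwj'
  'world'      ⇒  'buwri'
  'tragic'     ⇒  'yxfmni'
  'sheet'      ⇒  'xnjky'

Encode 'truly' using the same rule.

The shifts repeat in a cycle of length 2: positions 0,1,… shift by +5, +6, then the pattern repeats.
On truly: t+5=y, r+6=x, u+5=z, l+6=r, y+5=d.

yxzrd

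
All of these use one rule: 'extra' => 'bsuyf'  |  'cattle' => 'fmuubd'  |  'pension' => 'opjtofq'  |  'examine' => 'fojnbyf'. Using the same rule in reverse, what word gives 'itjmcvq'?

publish

The word is reversed, then every letter is shifted forward by 1.
Reversing it on itjmcvq: shift back: i−1=h, t−1=s, j−1=i, m−1=l, c−1=b, v−1=u, q−1=p → hsilbup; then reverse → publish.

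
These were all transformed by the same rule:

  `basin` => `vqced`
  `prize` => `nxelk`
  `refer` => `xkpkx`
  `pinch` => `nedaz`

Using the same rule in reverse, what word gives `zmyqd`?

Treating letters as 0–25, the rule is x ↦ 5x + 16 (mod 26).
Undoing it on zmyqd: z(25)→21·(25−16)≡7=h; m(12)→21·(12−16)≡20=u; y(24)→21·(24−16)≡12=m; q(16)→21·(16−16)≡0=a; d(3)→21·(3−16)≡13=n (all mod 26).

human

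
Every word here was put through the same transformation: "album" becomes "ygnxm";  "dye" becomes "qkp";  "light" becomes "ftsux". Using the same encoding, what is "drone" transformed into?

The output letters match the input read backwards, each shifted +12: album reversed is mubla. Two steps: reverse the string, then apply a Caesar shift of +12.
For drone: reverse → enord; then shift: e+12=q, n+12=z, o+12=a, r+12=d, d+12=p.

qzadp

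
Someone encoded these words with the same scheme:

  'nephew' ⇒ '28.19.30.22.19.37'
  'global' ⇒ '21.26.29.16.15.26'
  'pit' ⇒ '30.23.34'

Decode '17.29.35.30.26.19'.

Letters become their 1-based position plus 14 (so a→15, b→16, …).
Reversing it on 17.29.35.30.26.19: 17→(17−14)÷1=3=c, 29→(29−14)÷1=15=o, 35→(35−14)÷1=21=u, 30→(30−14)÷1=16=p, 26→(26−14)÷1=12=l, 19→(19−14)÷1=5=e.

couple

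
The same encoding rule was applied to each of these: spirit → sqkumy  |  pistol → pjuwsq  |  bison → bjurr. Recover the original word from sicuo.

shark

In spirit: s→s is +0, p→q is +1, i→k is +2, r→u is +3 — the shift increases by 1 each position. Letter i (0-indexed) is shifted by i+0, so successive shifts are 0, 1, 2, ….
Decoding sicuo: s−0=s, i−1=h, c−2=a, u−3=r, o−4=k.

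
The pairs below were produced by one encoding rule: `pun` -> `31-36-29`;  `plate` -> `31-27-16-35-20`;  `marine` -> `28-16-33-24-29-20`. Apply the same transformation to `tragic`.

35-33-16-22-24-18

p is letter #16 and maps to 31: an offset of 15. The number is (letter's place in the alphabet, a=1) + 15.
For tragic: t=20→35, r=18→33, a=1→16, g=7→22, i=9→24, c=3→18.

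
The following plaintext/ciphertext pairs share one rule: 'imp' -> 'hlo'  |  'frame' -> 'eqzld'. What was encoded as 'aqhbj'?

brick

Compare letters: i→h is +25, m→l is +25, p→o is +25 — a constant shift. This is a Caesar cipher with shift 25.
Decoding aqhbj: a−25=b, q−25=r, h−25=i, b−25=c, j−25=k.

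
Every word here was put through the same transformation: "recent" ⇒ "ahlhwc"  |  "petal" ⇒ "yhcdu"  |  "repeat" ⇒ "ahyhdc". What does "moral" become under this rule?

The shift depends on letter class: consonant r→a is +9, but vowel e→h is +3. Two shifts are in play — +3 for a/e/i/o/u, +9 for every other letter.
Applying it to moral: m(cons)+9=v, o(vowel)+3=r, r(cons)+9=a, a(vowel)+3=d, l(cons)+9=u.

vradu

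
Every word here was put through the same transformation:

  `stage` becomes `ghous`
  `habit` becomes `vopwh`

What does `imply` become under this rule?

It's a constant shift of +14 (ROT14).
Applying it to imply: i+14=w, m+14=a, p+14=d, l+14=z, y+14=m.

wadzm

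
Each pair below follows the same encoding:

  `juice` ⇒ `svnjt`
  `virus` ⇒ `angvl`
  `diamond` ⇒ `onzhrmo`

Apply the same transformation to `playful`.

wczpyvc

j(9)→s(18) and u(20)→v(21) fit y≡5x+25 (mod 26); the inverse of 5 mod 26 is 21. This is an affine cipher: with a=0,…,z=25, each position x becomes (5x+25) mod 26.
For playful: p(15)→5·15+25≡22=w; l(11)→5·11+25≡2=c; a(0)→5·0+25≡25=z; y(24)→5·24+25≡15=p; f(5)→5·5+25≡24=y; u(20)→5·20+25≡21=v; l(11)→5·11+25≡2=c (all mod 26).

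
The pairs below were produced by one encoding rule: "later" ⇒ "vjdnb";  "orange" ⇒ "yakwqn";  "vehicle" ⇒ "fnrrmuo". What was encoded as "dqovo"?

Shifts by position in later: pos 0: l→v (+10), pos 1: a→j (+9), pos 2: t→d (+10), pos 3: e→n (+9) — repeating every 2. A repeating key of period 2 is used — shifts +10, +9 over and over.
Undoing it on dqovo: d−10=t, q−9=h, o−10=e, v−9=m, o−10=e.

theme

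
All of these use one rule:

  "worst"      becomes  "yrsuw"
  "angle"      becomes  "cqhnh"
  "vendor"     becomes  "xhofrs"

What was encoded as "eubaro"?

crayon

Shifts by position in worst: pos 0: w→y (+2), pos 1: o→r (+3), pos 2: r→s (+1), pos 3: s→u (+2), pos 4: t→w (+3) — repeating every 3. The shifts repeat in a cycle of length 3: positions 0,1,… shift by +2, +3, +1, then the pattern repeats.
Undoing it on eubaro: e−2=c, u−3=r, b−1=a, a−2=y, r−3=o, o−1=n.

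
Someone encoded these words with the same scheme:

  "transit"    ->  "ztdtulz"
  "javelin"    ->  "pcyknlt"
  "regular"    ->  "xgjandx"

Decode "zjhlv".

It's a Vigenère-style cipher with numeric key [6,2,3]: position i shifts by key[i mod 3].
Reversing it on zjhlv: z−6=t, j−2=h, h−3=e, l−6=f, v−2=t.

theft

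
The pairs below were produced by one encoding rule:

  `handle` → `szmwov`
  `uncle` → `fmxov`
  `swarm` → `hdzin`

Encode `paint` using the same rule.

kzrmg

Each pair mirrors across the alphabet (h↔s, a↔z, n↔m): positions sum to 25. Each letter is replaced by its mirror in the alphabet: a↔z, b↔y, c↔x, and so on (the Atbash cipher).
Applying it to paint: p↔k, a↔z, i↔r, n↔m, t↔g.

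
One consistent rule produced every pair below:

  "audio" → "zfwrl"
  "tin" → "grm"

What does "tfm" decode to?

gun

Letters are reflected about the middle of the alphabet (position → 25−position): Atbash.
Decoding tfm: t↔g, f↔u, m↔n.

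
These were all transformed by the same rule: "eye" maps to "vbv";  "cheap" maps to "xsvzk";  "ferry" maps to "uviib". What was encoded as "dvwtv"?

Each pair mirrors across the alphabet (e↔v, y↔b, e↔v): positions sum to 25. This is the alphabet-reversal cipher (Atbash): a becomes z, b becomes y, etc.
Undoing it on dvwtv: d↔w, v↔e, w↔d, t↔g, v↔e.

wedge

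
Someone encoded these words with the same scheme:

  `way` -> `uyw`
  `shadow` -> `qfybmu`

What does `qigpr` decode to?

skirt

Compare letters: w→u is +24, a→y is +24, y→w is +24 — a constant shift. Each letter is shifted forward by 24 in the alphabet (a Caesar shift of +24).
Undoing it on qigpr: q−24=s, i−24=k, g−24=i, p−24=r, r−24=t.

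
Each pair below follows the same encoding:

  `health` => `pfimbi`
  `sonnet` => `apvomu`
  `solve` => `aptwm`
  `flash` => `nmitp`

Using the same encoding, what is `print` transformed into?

Shifts by position in health: pos 0: h→p (+8), pos 1: e→f (+1), pos 2: a→i (+8), pos 3: l→m (+1) — repeating every 2. A repeating key of period 2 is used — shifts +8, +1 over and over.
On print: p+8=x, r+1=s, i+8=q, n+1=o, t+8=b.

xsqob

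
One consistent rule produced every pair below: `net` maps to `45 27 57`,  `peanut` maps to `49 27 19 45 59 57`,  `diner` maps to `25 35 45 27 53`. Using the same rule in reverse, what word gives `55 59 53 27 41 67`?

n(#14)→45 and e(#5)→27: differences scale by 2, so n = 2·pos + 17. With a=1..z=26, the number is 2·pos + 17.
Reversing it on 55 59 53 27 41 67: 55→(55−17)÷2=19=s, 59→(59−17)÷2=21=u, 53→(53−17)÷2=18=r, 27→(27−17)÷2=5=e, 41→(41−17)÷2=12=l, 67→(67−17)÷2=25=y.

surely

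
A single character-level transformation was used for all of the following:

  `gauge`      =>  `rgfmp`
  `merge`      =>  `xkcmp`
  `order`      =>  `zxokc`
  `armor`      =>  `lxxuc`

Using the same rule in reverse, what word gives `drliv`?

slack

Shifts by position in gauge: pos 0: g→r (+11), pos 1: a→g (+6), pos 2: u→f (+11), pos 3: g→m (+6) — repeating every 2. The shifts repeat in a cycle of length 2: positions 0,1,… shift by +11, +6, then the pattern repeats.
Undoing it on drliv: d−11=s, r−6=l, l−11=a, i−6=c, v−11=k.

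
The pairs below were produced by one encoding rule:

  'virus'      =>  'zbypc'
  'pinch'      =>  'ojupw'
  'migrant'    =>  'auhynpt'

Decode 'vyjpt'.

The output letters match the input read backwards, each shifted +7: virus reversed is suriv. Two steps: reverse the string, then apply a Caesar shift of +7.
Decoding vyjpt: shift back: v−7=o, y−7=r, j−7=c, p−7=i, t−7=m → orcim; then reverse → micro.

micro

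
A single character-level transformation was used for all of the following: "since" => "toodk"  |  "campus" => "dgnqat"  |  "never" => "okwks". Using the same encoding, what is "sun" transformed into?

tao

The shift depends on letter class: consonant s→t is +1, but vowel i→o is +6. Vowels shift forward by 6 and consonants shift forward by 1.
On sun: s(cons)+1=t, u(vowel)+6=a, n(cons)+1=o.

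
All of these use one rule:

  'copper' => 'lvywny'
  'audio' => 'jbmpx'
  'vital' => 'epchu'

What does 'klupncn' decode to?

believe

The shifts repeat in a cycle of length 2: positions 0,1,… shift by +9, +7, then the pattern repeats.
Reversing it on klupncn: k−9=b, l−7=e, u−9=l, p−7=i, n−9=e, c−7=v, n−9=e.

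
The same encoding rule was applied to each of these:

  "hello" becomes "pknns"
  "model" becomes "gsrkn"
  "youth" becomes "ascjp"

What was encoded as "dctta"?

This is an affine cipher: with a=0,…,z=25, each position x becomes (19x+12) mod 26.
Reversing it on dctta: d(3)→11·(3−12)≡5=f; c(2)→11·(2−12)≡20=u; t(19)→11·(19−12)≡25=z; t(19)→11·(19−12)≡25=z; a(0)→11·(0−12)≡24=y (all mod 26).

fuzzy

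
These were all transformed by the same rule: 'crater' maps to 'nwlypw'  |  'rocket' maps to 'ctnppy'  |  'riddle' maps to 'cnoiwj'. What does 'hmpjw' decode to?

wheel

Shifts by position in crater: pos 0: c→n (+11), pos 1: r→w (+5), pos 2: a→l (+11), pos 3: t→y (+5) — repeating every 2. The shifts repeat in a cycle of length 2: positions 0,1,… shift by +11, +5, then the pattern repeats.
Undoing it on hmpjw: h−11=w, m−5=h, p−11=e, j−5=e, w−11=l.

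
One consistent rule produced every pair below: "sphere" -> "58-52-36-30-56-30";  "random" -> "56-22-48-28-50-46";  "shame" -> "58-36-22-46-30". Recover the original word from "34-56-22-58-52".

grasp

Each letter becomes 2×(its alphabet position, a=1..z=26) + 20.
Decoding 34-56-22-58-52: 34→(34−20)÷2=7=g, 56→(56−20)÷2=18=r, 22→(22−20)÷2=1=a, 58→(58−20)÷2=19=s, 52→(52−20)÷2=16=p.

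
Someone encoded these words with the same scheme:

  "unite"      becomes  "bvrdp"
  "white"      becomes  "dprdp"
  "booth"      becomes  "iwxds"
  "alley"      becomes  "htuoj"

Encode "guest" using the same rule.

ncnce

In unite: u→b is +7, n→v is +8, i→r is +9, t→d is +10 — the shift increases by 1 each position. Each letter shifts forward by (position + 7), i.e. 7, 8, 9, … — the shift grows by one for each successive letter.
On guest: g+7=n, u+8=c, e+9=n, s+10=c, t+11=e.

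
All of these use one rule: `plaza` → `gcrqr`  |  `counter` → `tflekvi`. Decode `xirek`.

grant

Compare letters: p→g is +17, l→c is +17, a→r is +17 — a constant shift. This is a Caesar cipher with shift 17.
Reversing it on xirek: x−17=g, i−17=r, r−17=a, e−17=n, k−17=t.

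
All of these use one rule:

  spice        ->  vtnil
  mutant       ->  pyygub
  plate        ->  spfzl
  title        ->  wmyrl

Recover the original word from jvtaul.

In spice: s→v is +3, p→t is +4, i→n is +5, c→i is +6 — the shift increases by 1 each position. Each letter shifts forward by (position + 3), i.e. 3, 4, 5, … — the shift grows by one for each successive letter.
Decoding jvtaul: j−3=g, v−4=r, t−5=o, a−6=u, u−7=n, l−8=d.

ground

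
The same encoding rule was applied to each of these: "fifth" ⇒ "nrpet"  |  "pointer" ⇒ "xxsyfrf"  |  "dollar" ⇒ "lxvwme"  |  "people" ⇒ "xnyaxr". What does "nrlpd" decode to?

fiber

In fifth: f→n is +8, i→r is +9, f→p is +10, t→e is +11 — the shift increases by 1 each position. Each letter shifts forward by (position + 8), i.e. 8, 9, 10, … — the shift grows by one for each successive letter.
Reversing it on nrlpd: n−8=f, r−9=i, l−10=b, p−11=e, d−12=r.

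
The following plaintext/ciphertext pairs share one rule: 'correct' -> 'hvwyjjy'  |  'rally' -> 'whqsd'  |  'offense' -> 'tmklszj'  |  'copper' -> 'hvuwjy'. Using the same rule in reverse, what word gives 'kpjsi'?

Shifts by position in correct: pos 0: c→h (+5), pos 1: o→v (+7), pos 2: r→w (+5), pos 3: r→y (+7) — repeating every 2. The shifts repeat in a cycle of length 2: positions 0,1,… shift by +5, +7, then the pattern repeats.
Undoing it on kpjsi: k−5=f, p−7=i, j−5=e, s−7=l, i−5=d.

field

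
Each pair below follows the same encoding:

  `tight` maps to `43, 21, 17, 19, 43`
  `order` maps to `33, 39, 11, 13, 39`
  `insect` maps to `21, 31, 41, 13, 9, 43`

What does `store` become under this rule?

41, 43, 33, 39, 13

Each letter becomes 2×(its alphabet position, a=1..z=26) + 3.
For store: s=19→41, t=20→43, o=15→33, r=18→39, e=5→13.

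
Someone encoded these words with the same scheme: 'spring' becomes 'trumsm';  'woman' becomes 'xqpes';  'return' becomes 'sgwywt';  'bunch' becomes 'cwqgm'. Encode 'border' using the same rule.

cquhjx

In spring: s→t is +1, p→r is +2, r→u is +3, i→m is +4 — the shift increases by 1 each position. Letter i (0-indexed) is shifted by i+1, so successive shifts are 1, 2, 3, ….
On border: b+1=c, o+2=q, r+3=u, d+4=h, e+5=j, r+6=x.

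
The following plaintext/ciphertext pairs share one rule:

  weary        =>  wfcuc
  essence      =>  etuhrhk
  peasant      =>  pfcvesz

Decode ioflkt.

indigo

The shift increases by 1 at each position, starting from +0: 0, 1, 2, ….
Undoing it on ioflkt: i−0=i, o−1=n, f−2=d, l−3=i, k−4=g, t−5=o.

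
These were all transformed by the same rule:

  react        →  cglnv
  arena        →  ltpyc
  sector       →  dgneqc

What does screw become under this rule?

Shifts by position in react: pos 0: r→c (+11), pos 1: e→g (+2), pos 2: a→l (+11), pos 3: c→n (+11), pos 4: t→v (+2) — repeating every 3. It's a Vigenère-style cipher with numeric key [11,2,11]: position i shifts by key[i mod 3].
On screw: s+11=d, c+2=e, r+11=c, e+11=p, w+2=y.

decpy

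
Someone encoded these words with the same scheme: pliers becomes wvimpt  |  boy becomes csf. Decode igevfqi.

The output letters match the input read backwards, each shifted +4: pliers reversed is sreilp. The word is reversed, then every letter is shifted forward by 4.
Reversing it on igevfqi: shift back: i−4=e, g−4=c, e−4=a, v−4=r, f−4=b, q−4=m, i−4=e → ecarbme; then reverse → embrace.

embrace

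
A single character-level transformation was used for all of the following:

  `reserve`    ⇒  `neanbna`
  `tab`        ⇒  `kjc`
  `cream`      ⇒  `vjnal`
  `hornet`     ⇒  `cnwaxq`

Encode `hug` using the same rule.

The output letters match the input read backwards, each shifted +9: reserve reversed is evreser. Two steps: reverse the string, then apply a Caesar shift of +9.
Applying it to hug: reverse → guh; then shift: g+9=p, u+9=d, h+9=q.

pdq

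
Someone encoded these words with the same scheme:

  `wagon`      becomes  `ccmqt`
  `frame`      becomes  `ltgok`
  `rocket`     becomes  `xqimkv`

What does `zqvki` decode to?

It's a Vigenère-style cipher with numeric key [6,2]: position i shifts by key[i mod 2].
Undoing it on zqvki: z−6=t, q−2=o, v−6=p, k−2=i, i−6=c.

topic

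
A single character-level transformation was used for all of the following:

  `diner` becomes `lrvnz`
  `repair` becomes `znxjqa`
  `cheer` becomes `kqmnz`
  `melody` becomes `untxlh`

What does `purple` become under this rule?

Shifts by position in diner: pos 0: d→l (+8), pos 1: i→r (+9), pos 2: n→v (+8), pos 3: e→n (+9) — repeating every 2. A repeating key of period 2 is used — shifts +8, +9 over and over.
On purple: p+8=x, u+9=d, r+8=z, p+9=y, l+8=t, e+9=n.

xdzytn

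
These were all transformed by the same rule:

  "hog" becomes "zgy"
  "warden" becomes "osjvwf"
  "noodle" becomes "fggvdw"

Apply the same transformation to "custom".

Compare letters: h→z is +18, o→g is +18, g→y is +18 — a constant shift. Every letter moves 18 places later in the alphabet, wrapping around z→a.
On custom: c+18=u, u+18=m, s+18=k, t+18=l, o+18=g, m+18=e.

umklge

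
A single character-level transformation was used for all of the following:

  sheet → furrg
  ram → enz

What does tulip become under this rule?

Compare letters: s→f is +13, h→u is +13, e→r is +13 — a constant shift. This is a Caesar cipher with shift 13.
For tulip: t+13=g, u+13=h, l+13=y, i+13=v, p+13=c.

ghyvc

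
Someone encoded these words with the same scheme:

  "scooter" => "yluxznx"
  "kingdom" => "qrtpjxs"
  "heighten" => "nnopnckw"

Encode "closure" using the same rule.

iuubaak

Shifts by position in scooter: pos 0: s→y (+6), pos 1: c→l (+9), pos 2: o→u (+6), pos 3: o→x (+9) — repeating every 2. It's a Vigenère-style cipher with numeric key [6,9]: position i shifts by key[i mod 2].
For closure: c+6=i, l+9=u, o+6=u, s+9=b, u+6=a, r+9=a, e+6=k.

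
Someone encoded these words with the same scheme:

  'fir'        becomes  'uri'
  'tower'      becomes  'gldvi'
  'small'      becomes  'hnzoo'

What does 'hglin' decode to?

storm

Each pair mirrors across the alphabet (f↔u, i↔r, r↔i): positions sum to 25. This is the alphabet-reversal cipher (Atbash): a becomes z, b becomes y, etc.
Decoding hglin: h↔s, g↔t, l↔o, i↔r, n↔m.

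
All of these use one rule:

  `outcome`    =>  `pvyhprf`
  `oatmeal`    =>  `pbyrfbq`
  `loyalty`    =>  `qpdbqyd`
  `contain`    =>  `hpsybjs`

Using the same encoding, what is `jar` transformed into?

obw

The shift depends on letter class: consonant t→y is +5, but vowel o→p is +1. The rule splits by letter class: vowels +1, consonants +5.
On jar: j(cons)+5=o, a(vowel)+1=b, r(cons)+5=w.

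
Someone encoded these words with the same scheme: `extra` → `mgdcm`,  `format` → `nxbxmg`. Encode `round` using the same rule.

zxeyp

In extra: e→m is +8, x→g is +9, t→d is +10, r→c is +11 — the shift increases by 1 each position. Each letter shifts forward by (position + 8), i.e. 8, 9, 10, … — the shift grows by one for each successive letter.
For round: r+8=z, o+9=x, u+10=e, n+11=y, d+12=p.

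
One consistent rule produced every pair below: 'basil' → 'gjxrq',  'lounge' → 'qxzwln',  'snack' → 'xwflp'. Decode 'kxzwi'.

found

A repeating key of period 2 is used — shifts +5, +9 over and over.
Undoing it on kxzwi: k−5=f, x−9=o, z−5=u, w−9=n, i−5=d.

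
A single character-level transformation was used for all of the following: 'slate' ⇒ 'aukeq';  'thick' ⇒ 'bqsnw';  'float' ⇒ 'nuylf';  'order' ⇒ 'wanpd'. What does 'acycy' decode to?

In slate: s→a is +8, l→u is +9, a→k is +10, t→e is +11 — the shift increases by 1 each position. Each letter shifts forward by (position + 8), i.e. 8, 9, 10, … — the shift grows by one for each successive letter.
Undoing it on acycy: a−8=s, c−9=t, y−10=o, c−11=r, y−12=m.

storm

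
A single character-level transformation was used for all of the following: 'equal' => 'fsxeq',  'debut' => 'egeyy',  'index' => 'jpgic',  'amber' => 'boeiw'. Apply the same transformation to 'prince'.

qtlrhk

Each letter shifts forward by (position + 1), i.e. 1, 2, 3, … — the shift grows by one for each successive letter.
For prince: p+1=q, r+2=t, i+3=l, n+4=r, c+5=h, e+6=k.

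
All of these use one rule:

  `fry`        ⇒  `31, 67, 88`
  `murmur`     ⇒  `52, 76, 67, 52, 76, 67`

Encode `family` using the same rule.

31, 16, 52, 40, 49, 88

f(#6)→31 and r(#18)→67: differences scale by 3, so n = 3·pos + 13. The formula is n = 3×(alphabet index, a=1) + 13.
On family: f=6→31, a=1→16, m=13→52, i=9→40, l=12→49, y=25→88.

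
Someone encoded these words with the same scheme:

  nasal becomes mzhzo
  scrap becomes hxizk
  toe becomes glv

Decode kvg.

pet

Each pair mirrors across the alphabet (n↔m, a↔z, s↔h): positions sum to 25. Each letter is replaced by its mirror in the alphabet: a↔z, b↔y, c↔x, and so on (the Atbash cipher).
Decoding kvg: k↔p, v↔e, g↔t.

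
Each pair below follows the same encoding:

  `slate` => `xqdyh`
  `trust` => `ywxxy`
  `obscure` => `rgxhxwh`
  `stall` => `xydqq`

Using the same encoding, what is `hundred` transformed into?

The rule splits by letter class: vowels +3, consonants +5.
On hundred: h(cons)+5=m, u(vowel)+3=x, n(cons)+5=s, d(cons)+5=i, r(cons)+5=w, e(vowel)+3=h, d(cons)+5=i.

mxsiwhi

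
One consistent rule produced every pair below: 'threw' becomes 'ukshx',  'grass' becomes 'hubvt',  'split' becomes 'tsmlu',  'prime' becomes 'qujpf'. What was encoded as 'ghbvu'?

Shifts by position in threw: pos 0: t→u (+1), pos 1: h→k (+3), pos 2: r→s (+1), pos 3: e→h (+3) — repeating every 2. The shifts repeat in a cycle of length 2: positions 0,1,… shift by +1, +3, then the pattern repeats.
Undoing it on ghbvu: g−1=f, h−3=e, b−1=a, v−3=s, u−1=t.

feast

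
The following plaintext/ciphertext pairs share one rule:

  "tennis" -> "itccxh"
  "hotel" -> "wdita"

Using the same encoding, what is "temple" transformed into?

itbeat

Compare letters: t→i is +15, e→t is +15, n→c is +15 — a constant shift. It's a constant shift of +15 (ROT15).
For temple: t+15=i, e+15=t, m+15=b, p+15=e, l+15=a, e+15=t.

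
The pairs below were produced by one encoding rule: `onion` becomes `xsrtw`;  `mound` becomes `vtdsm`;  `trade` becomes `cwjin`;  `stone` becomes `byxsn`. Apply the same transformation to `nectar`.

wjlyjw

Shifts by position in onion: pos 0: o→x (+9), pos 1: n→s (+5), pos 2: i→r (+9), pos 3: o→t (+5) — repeating every 2. It's a Vigenère-style cipher with numeric key [9,5]: position i shifts by key[i mod 2].
For nectar: n+9=w, e+5=j, c+9=l, t+5=y, a+9=j, r+5=w.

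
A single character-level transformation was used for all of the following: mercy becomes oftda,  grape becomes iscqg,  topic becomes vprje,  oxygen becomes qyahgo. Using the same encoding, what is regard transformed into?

Shifts by position in mercy: pos 0: m→o (+2), pos 1: e→f (+1), pos 2: r→t (+2), pos 3: c→d (+1) — repeating every 2. The shifts repeat in a cycle of length 2: positions 0,1,… shift by +2, +1, then the pattern repeats.
Applying it to regard: r+2=t, e+1=f, g+2=i, a+1=b, r+2=t, d+1=e.

tfibte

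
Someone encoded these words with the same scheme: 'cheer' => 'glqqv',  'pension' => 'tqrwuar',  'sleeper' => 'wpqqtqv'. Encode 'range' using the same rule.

Vowels shift forward by 12 and consonants shift forward by 4.
On range: r(cons)+4=v, a(vowel)+12=m, n(cons)+4=r, g(cons)+4=k, e(vowel)+12=q.

vmrkq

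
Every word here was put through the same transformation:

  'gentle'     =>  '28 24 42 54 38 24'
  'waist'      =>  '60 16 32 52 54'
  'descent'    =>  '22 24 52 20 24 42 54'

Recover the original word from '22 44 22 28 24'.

g(#7)→28 and e(#5)→24: differences scale by 2, so n = 2·pos + 14. The formula is n = 2×(alphabet index, a=1) + 14.
Undoing it on 22 44 22 28 24: 22→(22−14)÷2=4=d, 44→(44−14)÷2=15=o, 22→(22−14)÷2=4=d, 28→(28−14)÷2=7=g, 24→(24−14)÷2=5=e.

dodge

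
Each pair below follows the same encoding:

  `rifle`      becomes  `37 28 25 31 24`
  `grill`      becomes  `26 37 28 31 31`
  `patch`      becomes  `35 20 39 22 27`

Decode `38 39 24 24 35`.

r is letter #18 and maps to 37: an offset of 19. The number is (letter's place in the alphabet, a=1) + 19.
Reversing it on 38 39 24 24 35: 38→(38−19)÷1=19=s, 39→(39−19)÷1=20=t, 24→(24−19)÷1=5=e, 24→(24−19)÷1=5=e, 35→(35−19)÷1=16=p.

steep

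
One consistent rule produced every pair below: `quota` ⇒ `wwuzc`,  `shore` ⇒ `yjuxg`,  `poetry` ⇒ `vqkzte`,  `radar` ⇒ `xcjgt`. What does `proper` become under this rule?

Shifts by position in quota: pos 0: q→w (+6), pos 1: u→w (+2), pos 2: o→u (+6), pos 3: t→z (+6), pos 4: a→c (+2) — repeating every 3. A repeating key of period 3 is used — shifts +6, +2, +6 over and over.
On proper: p+6=v, r+2=t, o+6=u, p+6=v, e+2=g, r+6=x.

vtuvgx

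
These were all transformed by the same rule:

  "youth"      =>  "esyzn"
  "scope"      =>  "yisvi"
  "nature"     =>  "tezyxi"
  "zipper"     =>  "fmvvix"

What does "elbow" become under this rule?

irhsc

The shift depends on letter class: consonant y→e is +6, but vowel o→s is +4. Vowels shift forward by 4 and consonants shift forward by 6.
Applying it to elbow: e(vowel)+4=i, l(cons)+6=r, b(cons)+6=h, o(vowel)+4=s, w(cons)+6=c.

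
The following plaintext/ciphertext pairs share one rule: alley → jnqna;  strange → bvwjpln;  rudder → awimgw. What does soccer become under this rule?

bqhlgw

Shifts by position in alley: pos 0: a→j (+9), pos 1: l→n (+2), pos 2: l→q (+5), pos 3: e→n (+9), pos 4: y→a (+2) — repeating every 3. The shifts repeat in a cycle of length 3: positions 0,1,… shift by +9, +2, +5, then the pattern repeats.
On soccer: s+9=b, o+2=q, c+5=h, c+9=l, e+2=g, r+5=w.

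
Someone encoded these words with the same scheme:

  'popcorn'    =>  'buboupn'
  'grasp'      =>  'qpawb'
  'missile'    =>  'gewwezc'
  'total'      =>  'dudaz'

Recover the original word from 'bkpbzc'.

purple

p(15)→b(1) and o(14)→u(20) fit y≡7x+0 (mod 26); the inverse of 7 mod 26 is 15. This is an affine cipher: with a=0,…,z=25, each position x becomes (7x+0) mod 26.
Reversing it on bkpbzc: b(1)→15·(1−0)≡15=p; k(10)→15·(10−0)≡20=u; p(15)→15·(15−0)≡17=r; b(1)→15·(1−0)≡15=p; z(25)→15·(25−0)≡11=l; c(2)→15·(2−0)≡4=e (all mod 26).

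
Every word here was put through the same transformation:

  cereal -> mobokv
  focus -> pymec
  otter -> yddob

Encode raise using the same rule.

bksco

It's a constant shift of +10 (ROT10).
On raise: r+10=b, a+10=k, i+10=s, s+10=c, e+10=o.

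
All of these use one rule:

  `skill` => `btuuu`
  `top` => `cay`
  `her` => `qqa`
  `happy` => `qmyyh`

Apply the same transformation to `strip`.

bcauy

The shift depends on letter class: consonant s→b is +9, but vowel i→u is +12. Two shifts are in play — +12 for a/e/i/o/u, +9 for every other letter.
For strip: s(cons)+9=b, t(cons)+9=c, r(cons)+9=a, i(vowel)+12=u, p(cons)+9=y.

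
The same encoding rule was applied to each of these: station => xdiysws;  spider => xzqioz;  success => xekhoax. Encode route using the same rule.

wycyo

Shifts by position in station: pos 0: s→x (+5), pos 1: t→d (+10), pos 2: a→i (+8), pos 3: t→y (+5), pos 4: i→s (+10), pos 5: o→w (+8) — repeating every 3. It's a Vigenère-style cipher with numeric key [5,10,8]: position i shifts by key[i mod 3].
On route: r+5=w, o+10=y, u+8=c, t+5=y, e+10=o.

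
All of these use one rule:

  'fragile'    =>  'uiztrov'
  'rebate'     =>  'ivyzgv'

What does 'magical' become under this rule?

nztrxzo

This is the alphabet-reversal cipher (Atbash): a becomes z, b becomes y, etc.
For magical: m↔n, a↔z, g↔t, i↔r, c↔x, a↔z, l↔o.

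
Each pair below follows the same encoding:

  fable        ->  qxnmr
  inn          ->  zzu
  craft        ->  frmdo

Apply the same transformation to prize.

The output letters match the input read backwards, each shifted +12: fable reversed is elbaf. The word is reversed, then every letter is shifted forward by 12.
On prize: reverse → ezirp; then shift: e+12=q, z+12=l, i+12=u, r+12=d, p+12=b.

qludb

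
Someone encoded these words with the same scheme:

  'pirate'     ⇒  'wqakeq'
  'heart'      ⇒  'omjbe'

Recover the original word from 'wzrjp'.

prize

In pirate: p→w is +7, i→q is +8, r→a is +9, a→k is +10 — the shift increases by 1 each position. Each letter shifts forward by (position + 7), i.e. 7, 8, 9, … — the shift grows by one for each successive letter.
Undoing it on wzrjp: w−7=p, z−8=r, r−9=i, j−10=z, p−11=e.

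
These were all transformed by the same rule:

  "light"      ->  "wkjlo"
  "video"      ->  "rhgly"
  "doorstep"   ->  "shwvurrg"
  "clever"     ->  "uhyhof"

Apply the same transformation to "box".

are

The word is reversed, then every letter is shifted forward by 3.
For box: reverse → xob; then shift: x+3=a, o+3=r, b+3=e.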